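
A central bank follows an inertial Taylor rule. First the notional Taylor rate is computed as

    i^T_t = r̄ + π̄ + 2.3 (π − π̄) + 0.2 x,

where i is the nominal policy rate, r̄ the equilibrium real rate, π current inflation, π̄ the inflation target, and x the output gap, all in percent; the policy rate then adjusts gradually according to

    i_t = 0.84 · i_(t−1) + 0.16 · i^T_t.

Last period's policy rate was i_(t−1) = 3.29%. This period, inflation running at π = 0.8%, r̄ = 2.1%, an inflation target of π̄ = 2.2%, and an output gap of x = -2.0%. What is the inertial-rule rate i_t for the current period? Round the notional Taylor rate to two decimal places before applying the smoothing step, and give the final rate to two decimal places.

2.87%

i^T_t = 2.1 + 2.2 + 2.3 × (0.8 − 2.2) + 0.2 × (-2.0)
   = 2.1 + 2.2 − 3.22 − 0.4 = 0.68
i_t = 0.84 × 3.29 + 0.16 × 0.68 = 2.7636 + 0.1088 = 2.87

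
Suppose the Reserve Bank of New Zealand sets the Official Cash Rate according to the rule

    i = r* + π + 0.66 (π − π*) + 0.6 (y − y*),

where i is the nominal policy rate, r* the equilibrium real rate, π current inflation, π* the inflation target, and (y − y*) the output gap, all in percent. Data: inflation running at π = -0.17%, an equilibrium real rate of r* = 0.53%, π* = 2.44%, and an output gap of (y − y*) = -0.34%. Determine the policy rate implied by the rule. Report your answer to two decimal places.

-1.57%

i = 0.53 + (-0.17) + 0.66 × (-0.17 − 2.44) + 0.6 × (-0.34)
   = 0.53 − 0.17 − 1.7226 − 0.204 = -1.57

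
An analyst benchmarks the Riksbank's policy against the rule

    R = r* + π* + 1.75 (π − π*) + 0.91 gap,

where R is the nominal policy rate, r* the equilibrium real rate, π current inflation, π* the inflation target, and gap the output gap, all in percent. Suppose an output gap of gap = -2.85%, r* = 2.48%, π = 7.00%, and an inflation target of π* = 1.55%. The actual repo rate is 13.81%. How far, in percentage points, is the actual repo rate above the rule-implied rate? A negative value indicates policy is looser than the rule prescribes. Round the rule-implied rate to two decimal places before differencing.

2.84 pp

R = 2.48 + 1.55 + 1.75 × (7.00 − 1.55) + 0.91 × (-2.85)
   = 2.48 + 1.55 + 9.5375 − 2.5935 = 10.97
Deviation = 13.81 − 10.97 = 2.84 pp.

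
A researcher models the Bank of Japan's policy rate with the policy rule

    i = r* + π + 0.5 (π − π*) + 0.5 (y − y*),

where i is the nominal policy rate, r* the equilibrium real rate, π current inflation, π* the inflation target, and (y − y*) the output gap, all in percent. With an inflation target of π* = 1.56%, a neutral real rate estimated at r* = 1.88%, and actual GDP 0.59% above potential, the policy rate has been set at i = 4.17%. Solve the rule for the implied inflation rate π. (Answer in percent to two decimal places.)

Output 0.59% above potential → (y − y*) = 0.59.
Collecting π: i = r* + (1 + 0.5) π − 0.5 π* + 0.5 (y − y*)
1.5 π = 4.17 − 1.88 + 0.5 × 1.56 − 0.5 × 0.59 = 2.775
π = 2.775 / 1.5 = 1.85

1.85%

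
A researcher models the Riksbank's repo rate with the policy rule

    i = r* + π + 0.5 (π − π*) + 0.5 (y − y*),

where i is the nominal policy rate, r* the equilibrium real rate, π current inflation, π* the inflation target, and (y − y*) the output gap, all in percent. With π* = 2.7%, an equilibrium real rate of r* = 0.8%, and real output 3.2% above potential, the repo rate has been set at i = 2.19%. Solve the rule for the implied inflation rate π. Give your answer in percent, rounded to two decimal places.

Output 3.2% above potential → (y − y*) = 3.2.
Collecting π: i = r* + (1 + 0.5) π − 0.5 π* + 0.5 (y − y*)
1.5 π = 2.19 − 0.8 + 0.5 × 2.7 − 0.5 × 3.2 = 1.14
π = 1.14 / 1.5 = 0.76

0.76%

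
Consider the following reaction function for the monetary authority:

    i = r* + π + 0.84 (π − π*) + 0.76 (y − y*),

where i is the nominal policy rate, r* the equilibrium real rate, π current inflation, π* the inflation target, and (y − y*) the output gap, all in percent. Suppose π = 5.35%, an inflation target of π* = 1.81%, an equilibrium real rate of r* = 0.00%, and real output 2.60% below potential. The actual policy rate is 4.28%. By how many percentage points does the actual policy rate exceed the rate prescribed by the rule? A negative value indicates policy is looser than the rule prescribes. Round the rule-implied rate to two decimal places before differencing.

Output 2.60% below potential → (y − y*) = -2.60.
i = 0.00 + 5.35 + 0.84 × (5.35 − 1.81) + 0.76 × (-2.60)
   = 0.00 + 5.35 + 2.9736 − 1.976 = 6.35
Deviation = 4.28 − 6.35 = -2.07 pp.

-2.07 pp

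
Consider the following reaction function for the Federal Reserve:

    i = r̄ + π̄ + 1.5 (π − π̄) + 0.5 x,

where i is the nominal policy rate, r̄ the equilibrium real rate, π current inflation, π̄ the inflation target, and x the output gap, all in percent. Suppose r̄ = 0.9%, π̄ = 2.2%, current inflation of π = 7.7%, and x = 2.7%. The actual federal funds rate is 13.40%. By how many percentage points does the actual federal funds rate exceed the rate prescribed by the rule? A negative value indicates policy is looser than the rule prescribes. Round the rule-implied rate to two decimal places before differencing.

0.70 pp

i = 0.9 + 2.2 + 1.5 × (7.7 − 2.2) + 0.5 × 2.7
   = 0.9 + 2.2 + 8.25 + 1.35 = 12.70
Deviation = 13.40 − 12.70 = 0.70 pp.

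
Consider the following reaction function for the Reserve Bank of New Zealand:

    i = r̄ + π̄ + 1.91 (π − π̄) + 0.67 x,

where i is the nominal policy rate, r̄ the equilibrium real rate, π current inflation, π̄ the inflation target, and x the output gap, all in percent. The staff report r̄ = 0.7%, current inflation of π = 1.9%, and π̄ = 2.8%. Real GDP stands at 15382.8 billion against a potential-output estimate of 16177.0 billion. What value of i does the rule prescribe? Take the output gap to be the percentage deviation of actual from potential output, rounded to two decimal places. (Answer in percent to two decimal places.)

Output gap = 100 × (15382.8 − 16177.0) / 16177.0 = -4.91%.
i = 0.70 + 2.80 + 1.91 × (1.90 − 2.80) + 0.67 × (-4.91)
   = 0.70 + 2.8 − 1.719 − 3.2897 = -1.51

-1.51%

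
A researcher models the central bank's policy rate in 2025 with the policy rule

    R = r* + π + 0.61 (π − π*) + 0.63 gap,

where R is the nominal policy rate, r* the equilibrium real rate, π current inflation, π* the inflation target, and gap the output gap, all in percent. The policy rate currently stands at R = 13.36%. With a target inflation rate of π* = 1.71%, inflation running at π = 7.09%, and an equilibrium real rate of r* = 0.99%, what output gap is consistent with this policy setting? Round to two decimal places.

3.17%

0.63 gap = 13.36 − 0.99 − 7.09 − 0.61 × (7.09 − 1.71) = 1.9982
gap = 1.9982 / 0.63 = 3.17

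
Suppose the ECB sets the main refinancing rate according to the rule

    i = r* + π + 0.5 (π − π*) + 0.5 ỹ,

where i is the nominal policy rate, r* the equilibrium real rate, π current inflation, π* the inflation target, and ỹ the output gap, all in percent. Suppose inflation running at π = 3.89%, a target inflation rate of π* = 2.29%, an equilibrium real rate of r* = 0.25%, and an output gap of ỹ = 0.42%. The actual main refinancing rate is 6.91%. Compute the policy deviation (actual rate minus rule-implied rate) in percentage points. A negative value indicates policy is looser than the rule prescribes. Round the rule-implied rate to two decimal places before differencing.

i = 0.25 + 3.89 + 0.5 × (3.89 − 2.29) + 0.5 × 0.42
   = 0.25 + 3.89 + 0.8 + 0.21 = 5.15
Deviation = 6.91 − 5.15 = 1.76 pp.

1.76 pp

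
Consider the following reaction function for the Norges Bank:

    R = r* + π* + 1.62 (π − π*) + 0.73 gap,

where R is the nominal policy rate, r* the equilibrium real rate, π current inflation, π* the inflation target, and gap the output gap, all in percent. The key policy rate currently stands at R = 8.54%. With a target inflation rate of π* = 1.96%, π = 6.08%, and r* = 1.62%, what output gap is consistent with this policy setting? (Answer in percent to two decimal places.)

0.73 gap = 8.54 − 1.62 − 1.96 − 1.62 × (6.08 − 1.96) = -1.7144
gap = -1.7144 / 0.73 = -2.35

-2.35%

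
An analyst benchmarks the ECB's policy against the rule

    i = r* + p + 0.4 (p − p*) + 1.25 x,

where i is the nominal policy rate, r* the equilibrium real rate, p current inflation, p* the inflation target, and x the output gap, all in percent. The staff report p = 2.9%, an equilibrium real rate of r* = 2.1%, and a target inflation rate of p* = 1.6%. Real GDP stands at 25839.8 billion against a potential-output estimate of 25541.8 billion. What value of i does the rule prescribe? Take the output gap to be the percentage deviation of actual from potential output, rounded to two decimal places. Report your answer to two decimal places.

Output gap = 100 × (25839.8 − 25541.8) / 25541.8 = 1.17%.
i = 2.10 + 2.90 + 0.4 × (2.90 − 1.60) + 1.25 × 1.17
   = 2.10 + 2.9 + 0.52 + 1.4625 = 6.98

6.98%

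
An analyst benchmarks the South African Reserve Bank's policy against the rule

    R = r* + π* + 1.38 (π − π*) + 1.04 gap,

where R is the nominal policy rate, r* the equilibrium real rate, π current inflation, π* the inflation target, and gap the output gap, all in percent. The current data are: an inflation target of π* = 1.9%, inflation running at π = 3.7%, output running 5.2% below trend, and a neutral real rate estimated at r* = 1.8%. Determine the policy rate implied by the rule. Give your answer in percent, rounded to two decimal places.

0.78%

Output 5.2% below potential → gap = -5.2.
R = 1.8 + 1.9 + 1.38 × (3.7 − 1.9) + 1.04 × (-5.2)
   = 1.8 + 1.9 + 2.484 − 5.408 = 0.78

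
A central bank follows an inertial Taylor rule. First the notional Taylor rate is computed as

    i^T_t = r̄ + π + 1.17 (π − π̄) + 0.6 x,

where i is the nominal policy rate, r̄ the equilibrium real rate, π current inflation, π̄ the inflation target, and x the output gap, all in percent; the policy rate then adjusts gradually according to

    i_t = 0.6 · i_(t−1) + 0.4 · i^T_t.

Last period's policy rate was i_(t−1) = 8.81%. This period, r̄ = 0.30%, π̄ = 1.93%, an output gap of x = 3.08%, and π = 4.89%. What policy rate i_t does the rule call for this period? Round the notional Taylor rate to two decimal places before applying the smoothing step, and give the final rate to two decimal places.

i^T_t = 0.30 + 4.89 + 1.17 × (4.89 − 1.93) + 0.6 × 3.08
   = 0.30 + 4.89 + 3.4632 + 1.848 = 10.50
i_t = 0.6 × 8.81 + 0.4 × 10.50 = 5.286 + 4.2 = 9.49

9.49%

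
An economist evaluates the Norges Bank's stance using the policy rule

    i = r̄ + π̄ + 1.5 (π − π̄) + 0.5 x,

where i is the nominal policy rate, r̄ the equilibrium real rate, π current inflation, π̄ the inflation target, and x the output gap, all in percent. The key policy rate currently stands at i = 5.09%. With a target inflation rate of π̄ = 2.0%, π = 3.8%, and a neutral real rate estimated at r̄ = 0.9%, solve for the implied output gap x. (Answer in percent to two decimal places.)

0.5 x = 5.09 − 0.9 − 2.0 − 1.5 × (3.8 − 2.0) = -0.51
x = -0.51 / 0.5 = -1.02

-1.02%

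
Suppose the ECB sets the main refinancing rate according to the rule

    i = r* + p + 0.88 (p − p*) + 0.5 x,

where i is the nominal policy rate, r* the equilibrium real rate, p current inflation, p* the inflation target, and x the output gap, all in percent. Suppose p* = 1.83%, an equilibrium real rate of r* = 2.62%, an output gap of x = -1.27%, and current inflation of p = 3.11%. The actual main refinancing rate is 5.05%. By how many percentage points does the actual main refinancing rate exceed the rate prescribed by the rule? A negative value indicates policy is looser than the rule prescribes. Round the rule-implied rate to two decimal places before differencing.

i = 2.62 + 3.11 + 0.88 × (3.11 − 1.83) + 0.5 × (-1.27)
   = 2.62 + 3.11 + 1.1264 − 0.635 = 6.22
Deviation = 5.05 − 6.22 = -1.17 pp.

-1.17 pp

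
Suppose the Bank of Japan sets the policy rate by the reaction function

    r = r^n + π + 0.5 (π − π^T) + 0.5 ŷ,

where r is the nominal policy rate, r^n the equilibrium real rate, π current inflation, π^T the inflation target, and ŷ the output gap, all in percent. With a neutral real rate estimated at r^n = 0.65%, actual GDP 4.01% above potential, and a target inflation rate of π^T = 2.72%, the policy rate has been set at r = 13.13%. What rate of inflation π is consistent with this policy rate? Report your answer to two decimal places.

Output 4.01% above potential → ŷ = 4.01.
Collecting π: r = r^n + (1 + 0.5) π − 0.5 π^T + 0.5 ŷ
1.5 π = 13.13 − 0.65 + 0.5 × 2.72 − 0.5 × 4.01 = 11.835
π = 11.835 / 1.5 = 7.89

7.89%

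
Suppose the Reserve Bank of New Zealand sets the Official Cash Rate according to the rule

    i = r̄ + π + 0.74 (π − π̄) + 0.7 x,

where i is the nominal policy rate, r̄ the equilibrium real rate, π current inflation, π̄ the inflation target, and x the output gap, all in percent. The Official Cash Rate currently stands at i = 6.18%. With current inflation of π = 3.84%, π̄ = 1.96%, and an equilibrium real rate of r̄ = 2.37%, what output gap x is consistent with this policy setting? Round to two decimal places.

-2.03%

0.7 x = 6.18 − 2.37 − 3.84 − 0.74 × (3.84 − 1.96) = -1.4212
x = -1.4212 / 0.7 = -2.03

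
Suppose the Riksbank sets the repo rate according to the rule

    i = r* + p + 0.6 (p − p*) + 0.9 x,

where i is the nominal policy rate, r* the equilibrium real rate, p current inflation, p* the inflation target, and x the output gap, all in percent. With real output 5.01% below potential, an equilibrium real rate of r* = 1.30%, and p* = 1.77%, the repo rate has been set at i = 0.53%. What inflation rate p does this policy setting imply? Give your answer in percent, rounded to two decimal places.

3.00%

Output 5.01% below potential → x = -5.01.
Collecting p: i = r* + (1 + 0.6) p − 0.6 p* + 0.9 x
1.6 p = 0.53 − 1.30 + 0.6 × 1.77 − 0.9 × (-5.01) = 4.801
p = 4.801 / 1.6 = 3.00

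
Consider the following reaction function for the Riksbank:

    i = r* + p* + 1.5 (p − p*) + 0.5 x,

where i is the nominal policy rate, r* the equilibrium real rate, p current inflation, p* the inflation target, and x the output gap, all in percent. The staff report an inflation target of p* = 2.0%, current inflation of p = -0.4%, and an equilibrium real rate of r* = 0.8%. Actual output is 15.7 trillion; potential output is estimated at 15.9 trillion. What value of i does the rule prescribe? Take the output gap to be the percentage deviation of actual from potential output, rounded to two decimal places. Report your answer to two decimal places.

-1.43%

Output gap = 100 × (15.7 − 15.9) / 15.9 = -1.26%.
i = 0.80 + 2.00 + 1.5 × (-0.40 − 2.00) + 0.5 × (-1.26)
   = 0.80 + 2 − 3.6 − 0.63 = -1.43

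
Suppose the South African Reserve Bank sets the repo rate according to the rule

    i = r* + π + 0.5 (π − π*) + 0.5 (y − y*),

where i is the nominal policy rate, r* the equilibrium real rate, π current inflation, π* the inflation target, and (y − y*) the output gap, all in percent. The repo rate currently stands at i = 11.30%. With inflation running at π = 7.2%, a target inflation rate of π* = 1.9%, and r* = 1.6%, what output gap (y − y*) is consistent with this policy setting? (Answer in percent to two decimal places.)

-0.30%

0.5 (y − y*) = 11.30 − 1.6 − 7.2 − 0.5 × (7.2 − 1.9) = -0.15
(y − y*) = -0.15 / 0.5 = -0.30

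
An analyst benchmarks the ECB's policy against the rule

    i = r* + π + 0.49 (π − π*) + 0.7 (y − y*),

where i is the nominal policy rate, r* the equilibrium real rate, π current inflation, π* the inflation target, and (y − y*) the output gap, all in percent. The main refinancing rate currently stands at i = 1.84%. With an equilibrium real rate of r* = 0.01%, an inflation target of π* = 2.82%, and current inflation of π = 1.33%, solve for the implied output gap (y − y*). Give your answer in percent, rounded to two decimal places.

1.76%

0.7 (y − y*) = 1.84 − 0.01 − 1.33 − 0.49 × (1.33 − 2.82) = 1.2301
(y − y*) = 1.2301 / 0.7 = 1.76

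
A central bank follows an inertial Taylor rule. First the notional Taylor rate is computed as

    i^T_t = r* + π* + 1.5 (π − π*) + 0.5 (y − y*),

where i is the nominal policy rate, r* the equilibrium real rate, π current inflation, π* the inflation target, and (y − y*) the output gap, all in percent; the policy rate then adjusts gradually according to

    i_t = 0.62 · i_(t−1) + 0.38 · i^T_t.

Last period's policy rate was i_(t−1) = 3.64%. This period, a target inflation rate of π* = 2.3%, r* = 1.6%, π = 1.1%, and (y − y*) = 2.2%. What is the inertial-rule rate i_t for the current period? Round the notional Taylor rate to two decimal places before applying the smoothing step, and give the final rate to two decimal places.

3.47%

i^T_t = 1.6 + 2.3 + 1.5 × (1.1 − 2.3) + 0.5 × 2.2
   = 1.6 + 2.3 − 1.8 + 1.1 = 3.20
i_t = 0.62 × 3.64 + 0.38 × 3.20 = 2.2568 + 1.216 = 3.47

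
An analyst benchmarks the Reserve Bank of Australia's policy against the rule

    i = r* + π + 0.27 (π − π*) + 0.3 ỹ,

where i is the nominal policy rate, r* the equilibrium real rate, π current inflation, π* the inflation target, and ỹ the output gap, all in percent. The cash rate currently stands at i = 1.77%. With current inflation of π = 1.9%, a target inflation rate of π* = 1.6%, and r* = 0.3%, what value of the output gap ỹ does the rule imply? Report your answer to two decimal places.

-1.70%

0.3 ỹ = 1.77 − 0.3 − 1.9 − 0.27 × (1.9 − 1.6) = -0.511
ỹ = -0.511 / 0.3 = -1.70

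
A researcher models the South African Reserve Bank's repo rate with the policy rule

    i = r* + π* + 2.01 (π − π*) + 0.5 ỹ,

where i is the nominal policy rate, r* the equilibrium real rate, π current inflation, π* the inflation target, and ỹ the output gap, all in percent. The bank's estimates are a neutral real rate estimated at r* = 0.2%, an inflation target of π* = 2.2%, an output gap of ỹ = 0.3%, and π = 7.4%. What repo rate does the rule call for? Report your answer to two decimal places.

13.00%

i = 0.2 + 2.2 + 2.01 × (7.4 − 2.2) + 0.5 × 0.3
   = 0.2 + 2.2 + 10.452 + 0.15 = 13.00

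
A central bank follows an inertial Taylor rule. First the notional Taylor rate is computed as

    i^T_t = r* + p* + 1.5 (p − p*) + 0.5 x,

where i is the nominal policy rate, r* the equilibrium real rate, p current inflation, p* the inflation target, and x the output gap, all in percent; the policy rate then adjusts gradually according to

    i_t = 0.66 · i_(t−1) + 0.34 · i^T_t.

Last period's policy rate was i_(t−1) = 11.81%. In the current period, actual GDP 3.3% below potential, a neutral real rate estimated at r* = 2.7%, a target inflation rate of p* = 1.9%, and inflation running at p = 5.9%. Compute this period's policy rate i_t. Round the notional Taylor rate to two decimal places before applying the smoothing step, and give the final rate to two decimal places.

Output 3.3% below potential → x = -3.3.
i^T_t = 2.7 + 1.9 + 1.5 × (5.9 − 1.9) + 0.5 × (-3.3)
   = 2.7 + 1.9 + 6 − 1.65 = 8.95
i_t = 0.66 × 11.81 + 0.34 × 8.95 = 7.7946 + 3.043 = 10.84

10.84%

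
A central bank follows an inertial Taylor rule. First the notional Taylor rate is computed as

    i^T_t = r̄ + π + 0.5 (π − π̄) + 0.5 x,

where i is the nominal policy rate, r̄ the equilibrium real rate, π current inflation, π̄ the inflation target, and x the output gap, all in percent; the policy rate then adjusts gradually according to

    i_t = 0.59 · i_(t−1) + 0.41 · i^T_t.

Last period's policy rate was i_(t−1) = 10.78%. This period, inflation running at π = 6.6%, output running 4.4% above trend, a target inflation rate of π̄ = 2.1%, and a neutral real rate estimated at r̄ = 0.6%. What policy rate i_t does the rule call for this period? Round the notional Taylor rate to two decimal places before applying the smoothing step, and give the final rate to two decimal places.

11.14%

Output 4.4% above potential → x = 4.4.
i^T_t = 0.6 + 6.6 + 0.5 × (6.6 − 2.1) + 0.5 × 4.4
   = 0.6 + 6.6 + 2.25 + 2.2 = 11.65
i_t = 0.59 × 10.78 + 0.41 × 11.65 = 6.3602 + 4.7765 = 11.14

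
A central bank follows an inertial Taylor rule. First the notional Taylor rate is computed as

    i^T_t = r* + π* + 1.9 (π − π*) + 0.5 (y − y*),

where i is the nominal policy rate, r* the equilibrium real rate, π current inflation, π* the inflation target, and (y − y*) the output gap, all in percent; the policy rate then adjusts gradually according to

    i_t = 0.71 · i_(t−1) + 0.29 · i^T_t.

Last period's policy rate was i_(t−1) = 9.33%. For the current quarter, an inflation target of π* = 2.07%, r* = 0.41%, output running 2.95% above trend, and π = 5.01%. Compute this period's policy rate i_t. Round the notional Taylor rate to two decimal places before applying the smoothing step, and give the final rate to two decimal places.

Output 2.95% above potential → (y − y*) = 2.95.
i^T_t = 0.41 + 2.07 + 1.9 × (5.01 − 2.07) + 0.5 × 2.95
   = 0.41 + 2.07 + 5.586 + 1.475 = 9.54
i_t = 0.71 × 9.33 + 0.29 × 9.54 = 6.6243 + 2.7666 = 9.39

9.39%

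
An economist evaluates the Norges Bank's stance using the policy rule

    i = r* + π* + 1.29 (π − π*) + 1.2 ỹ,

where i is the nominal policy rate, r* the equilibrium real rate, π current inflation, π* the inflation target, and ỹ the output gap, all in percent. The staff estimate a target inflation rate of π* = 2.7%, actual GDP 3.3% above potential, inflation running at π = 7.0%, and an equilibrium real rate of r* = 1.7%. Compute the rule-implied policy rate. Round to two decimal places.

Output 3.3% above potential → ỹ = 3.3.
i = 1.7 + 2.7 + 1.29 × (7.0 − 2.7) + 1.2 × 3.3
   = 1.7 + 2.7 + 5.547 + 3.96 = 13.91

13.91%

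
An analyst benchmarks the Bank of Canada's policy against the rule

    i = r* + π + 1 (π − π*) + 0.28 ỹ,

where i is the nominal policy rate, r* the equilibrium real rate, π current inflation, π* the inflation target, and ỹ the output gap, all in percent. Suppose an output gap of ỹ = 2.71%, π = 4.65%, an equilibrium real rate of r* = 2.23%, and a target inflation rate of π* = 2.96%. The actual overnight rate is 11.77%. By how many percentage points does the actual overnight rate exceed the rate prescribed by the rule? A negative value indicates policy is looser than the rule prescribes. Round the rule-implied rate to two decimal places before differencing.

i = 2.23 + 4.65 + 1 × (4.65 − 2.96) + 0.28 × 2.71
   = 2.23 + 4.65 + 1.69 + 0.7588 = 9.33
Deviation = 11.77 − 9.33 = 2.44 pp.

2.44 pp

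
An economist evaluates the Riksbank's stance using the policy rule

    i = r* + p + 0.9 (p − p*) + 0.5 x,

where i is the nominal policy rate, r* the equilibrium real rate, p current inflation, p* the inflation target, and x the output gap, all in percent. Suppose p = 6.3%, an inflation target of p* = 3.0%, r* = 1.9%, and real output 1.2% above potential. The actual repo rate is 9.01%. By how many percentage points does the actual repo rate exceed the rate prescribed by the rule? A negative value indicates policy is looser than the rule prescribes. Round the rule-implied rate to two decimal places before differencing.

Output 1.2% above potential → x = 1.2.
i = 1.9 + 6.3 + 0.9 × (6.3 − 3.0) + 0.5 × 1.2
   = 1.9 + 6.3 + 2.97 + 0.6 = 11.77
Deviation = 9.01 − 11.77 = -2.76 pp.

-2.76 pp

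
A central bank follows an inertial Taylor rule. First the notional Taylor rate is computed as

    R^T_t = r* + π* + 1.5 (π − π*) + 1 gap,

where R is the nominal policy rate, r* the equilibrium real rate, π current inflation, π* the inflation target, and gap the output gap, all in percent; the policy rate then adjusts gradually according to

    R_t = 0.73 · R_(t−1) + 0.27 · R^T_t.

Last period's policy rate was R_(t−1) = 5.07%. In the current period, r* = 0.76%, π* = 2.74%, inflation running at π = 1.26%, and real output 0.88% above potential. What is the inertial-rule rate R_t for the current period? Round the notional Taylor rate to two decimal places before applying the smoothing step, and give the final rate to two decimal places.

Output 0.88% above potential → gap = 0.88.
R^T_t = 0.76 + 2.74 + 1.5 × (1.26 − 2.74) + 1 × 0.88
   = 0.76 + 2.74 − 2.22 + 0.88 = 2.16
R_t = 0.73 × 5.07 + 0.27 × 2.16 = 3.7011 + 0.5832 = 4.28

4.28%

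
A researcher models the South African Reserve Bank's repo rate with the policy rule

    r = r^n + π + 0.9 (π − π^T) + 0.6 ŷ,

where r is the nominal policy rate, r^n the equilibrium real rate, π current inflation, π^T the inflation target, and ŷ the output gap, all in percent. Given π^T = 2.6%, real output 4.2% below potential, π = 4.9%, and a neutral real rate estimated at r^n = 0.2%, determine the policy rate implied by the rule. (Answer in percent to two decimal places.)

4.65%

Output 4.2% below potential → ŷ = -4.2.
r = 0.2 + 4.9 + 0.9 × (4.9 − 2.6) + 0.6 × (-4.2)
   = 0.2 + 4.9 + 2.07 − 2.52 = 4.65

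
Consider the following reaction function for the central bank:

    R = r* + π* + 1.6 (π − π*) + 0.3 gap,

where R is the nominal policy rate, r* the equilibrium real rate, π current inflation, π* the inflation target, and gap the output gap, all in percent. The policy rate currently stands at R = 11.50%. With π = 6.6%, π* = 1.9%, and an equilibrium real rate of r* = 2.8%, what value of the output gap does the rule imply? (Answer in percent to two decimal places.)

-2.40%

0.3 gap = 11.50 − 2.8 − 1.9 − 1.6 × (6.6 − 1.9) = -0.72
gap = -0.72 / 0.3 = -2.40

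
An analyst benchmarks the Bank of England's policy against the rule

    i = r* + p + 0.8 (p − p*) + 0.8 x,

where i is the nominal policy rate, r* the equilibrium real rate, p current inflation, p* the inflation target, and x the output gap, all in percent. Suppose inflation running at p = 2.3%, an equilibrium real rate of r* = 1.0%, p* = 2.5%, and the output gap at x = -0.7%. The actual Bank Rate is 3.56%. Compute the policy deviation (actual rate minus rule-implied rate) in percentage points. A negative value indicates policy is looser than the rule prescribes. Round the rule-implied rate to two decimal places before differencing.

0.98 pp

i = 1.0 + 2.3 + 0.8 × (2.3 − 2.5) + 0.8 × (-0.7)
   = 1.0 + 2.3 − 0.16 − 0.56 = 2.58
Deviation = 3.56 − 2.58 = 0.98 pp.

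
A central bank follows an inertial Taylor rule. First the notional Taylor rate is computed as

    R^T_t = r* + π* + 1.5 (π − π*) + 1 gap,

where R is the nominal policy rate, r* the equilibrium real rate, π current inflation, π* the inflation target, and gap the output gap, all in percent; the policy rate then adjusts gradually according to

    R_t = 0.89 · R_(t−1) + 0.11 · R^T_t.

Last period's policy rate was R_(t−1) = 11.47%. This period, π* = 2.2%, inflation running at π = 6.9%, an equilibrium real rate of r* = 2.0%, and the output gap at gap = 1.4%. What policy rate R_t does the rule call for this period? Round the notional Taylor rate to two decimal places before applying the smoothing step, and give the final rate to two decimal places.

11.60%

R^T_t = 2.0 + 2.2 + 1.5 × (6.9 − 2.2) + 1 × 1.4
   = 2.0 + 2.2 + 7.05 + 1.4 = 12.65
R_t = 0.89 × 11.47 + 0.11 × 12.65 = 10.2083 + 1.3915 = 11.60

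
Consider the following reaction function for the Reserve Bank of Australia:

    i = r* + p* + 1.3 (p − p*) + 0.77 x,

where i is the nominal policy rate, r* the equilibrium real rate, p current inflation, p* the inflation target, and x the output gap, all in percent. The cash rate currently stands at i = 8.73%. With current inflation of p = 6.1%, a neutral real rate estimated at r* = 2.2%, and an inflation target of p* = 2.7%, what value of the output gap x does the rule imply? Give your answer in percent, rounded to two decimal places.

0.77 x = 8.73 − 2.2 − 2.7 − 1.3 × (6.1 − 2.7) = -0.59
x = -0.59 / 0.77 = -0.77

-0.77%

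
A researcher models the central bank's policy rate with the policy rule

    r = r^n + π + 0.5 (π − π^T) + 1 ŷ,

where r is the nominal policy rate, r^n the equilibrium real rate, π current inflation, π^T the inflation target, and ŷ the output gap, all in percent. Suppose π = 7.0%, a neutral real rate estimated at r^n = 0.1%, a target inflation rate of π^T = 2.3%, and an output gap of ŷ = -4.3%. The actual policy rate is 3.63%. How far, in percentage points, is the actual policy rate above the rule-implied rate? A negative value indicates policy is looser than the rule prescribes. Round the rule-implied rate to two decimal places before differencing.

-1.52 pp

r = 0.1 + 7.0 + 0.5 × (7.0 − 2.3) + 1 × (-4.3)
   = 0.1 + 7 + 2.35 − 4.3 = 5.15
Deviation = 3.63 − 5.15 = -1.52 pp.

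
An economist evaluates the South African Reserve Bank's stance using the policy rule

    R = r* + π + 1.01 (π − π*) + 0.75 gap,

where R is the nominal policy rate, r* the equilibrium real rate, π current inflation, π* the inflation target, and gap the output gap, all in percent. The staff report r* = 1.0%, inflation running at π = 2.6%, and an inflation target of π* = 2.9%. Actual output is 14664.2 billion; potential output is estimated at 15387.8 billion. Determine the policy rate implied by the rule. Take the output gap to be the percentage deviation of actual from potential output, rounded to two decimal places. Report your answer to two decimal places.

-0.23%

Output gap = 100 × (14664.2 − 15387.8) / 15387.8 = -4.70%.
R = 1.00 + 2.60 + 1.01 × (2.60 − 2.90) + 0.75 × (-4.70)
   = 1.00 + 2.6 − 0.303 − 3.525 = -0.23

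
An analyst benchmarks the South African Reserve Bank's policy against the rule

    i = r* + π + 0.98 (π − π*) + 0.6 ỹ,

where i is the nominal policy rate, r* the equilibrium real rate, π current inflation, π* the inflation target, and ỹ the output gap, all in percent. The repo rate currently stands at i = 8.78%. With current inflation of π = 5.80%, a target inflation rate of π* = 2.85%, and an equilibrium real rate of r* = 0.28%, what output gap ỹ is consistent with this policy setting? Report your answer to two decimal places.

0.6 ỹ = 8.78 − 0.28 − 5.80 − 0.98 × (5.80 − 2.85) = -0.191
ỹ = -0.191 / 0.6 = -0.32

-0.32%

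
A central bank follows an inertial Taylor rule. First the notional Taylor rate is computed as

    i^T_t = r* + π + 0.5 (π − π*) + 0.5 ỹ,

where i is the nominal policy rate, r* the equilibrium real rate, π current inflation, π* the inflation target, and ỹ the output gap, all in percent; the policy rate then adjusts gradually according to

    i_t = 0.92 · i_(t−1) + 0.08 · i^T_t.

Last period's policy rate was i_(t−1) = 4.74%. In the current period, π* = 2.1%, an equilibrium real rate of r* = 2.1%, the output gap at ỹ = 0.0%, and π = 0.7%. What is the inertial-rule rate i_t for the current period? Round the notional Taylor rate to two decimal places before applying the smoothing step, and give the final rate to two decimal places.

4.53%

i^T_t = 2.1 + 0.7 + 0.5 × (0.7 − 2.1) + 0.5 × 0.0
   = 2.1 + 0.7 − 0.7 + 0 = 2.10
i_t = 0.92 × 4.74 + 0.08 × 2.10 = 4.3608 + 0.168 = 4.53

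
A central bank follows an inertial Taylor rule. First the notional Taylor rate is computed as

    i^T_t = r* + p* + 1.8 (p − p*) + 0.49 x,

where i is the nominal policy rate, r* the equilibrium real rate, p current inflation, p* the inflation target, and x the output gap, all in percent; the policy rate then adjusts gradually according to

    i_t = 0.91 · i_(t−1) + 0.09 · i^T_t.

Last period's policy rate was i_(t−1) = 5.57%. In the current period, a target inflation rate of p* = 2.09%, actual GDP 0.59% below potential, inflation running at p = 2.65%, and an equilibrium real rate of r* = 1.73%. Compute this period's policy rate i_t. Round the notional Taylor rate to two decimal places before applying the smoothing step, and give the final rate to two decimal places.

Output 0.59% below potential → x = -0.59.
i^T_t = 1.73 + 2.09 + 1.8 × (2.65 − 2.09) + 0.49 × (-0.59)
   = 1.73 + 2.09 + 1.008 − 0.2891 = 4.54
i_t = 0.91 × 5.57 + 0.09 × 4.54 = 5.0687 + 0.4086 = 5.48

5.48%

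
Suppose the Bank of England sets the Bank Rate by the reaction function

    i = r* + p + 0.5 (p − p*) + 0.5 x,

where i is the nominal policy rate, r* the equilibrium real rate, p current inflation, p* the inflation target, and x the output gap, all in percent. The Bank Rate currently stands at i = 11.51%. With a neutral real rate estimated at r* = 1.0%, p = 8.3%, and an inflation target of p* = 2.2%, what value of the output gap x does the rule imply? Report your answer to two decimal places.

0.5 x = 11.51 − 1.0 − 8.3 − 0.5 × (8.3 − 2.2) = -0.84
x = -0.84 / 0.5 = -1.68

-1.68%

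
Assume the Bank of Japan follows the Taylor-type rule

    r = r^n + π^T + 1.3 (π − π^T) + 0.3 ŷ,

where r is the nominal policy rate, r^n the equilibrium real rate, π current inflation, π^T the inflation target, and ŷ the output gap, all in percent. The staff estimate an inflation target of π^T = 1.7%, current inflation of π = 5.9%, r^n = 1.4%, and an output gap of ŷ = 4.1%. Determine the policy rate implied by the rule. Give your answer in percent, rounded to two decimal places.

r = 1.4 + 1.7 + 1.3 × (5.9 − 1.7) + 0.3 × 4.1
   = 1.4 + 1.7 + 5.46 + 1.23 = 9.79

9.79%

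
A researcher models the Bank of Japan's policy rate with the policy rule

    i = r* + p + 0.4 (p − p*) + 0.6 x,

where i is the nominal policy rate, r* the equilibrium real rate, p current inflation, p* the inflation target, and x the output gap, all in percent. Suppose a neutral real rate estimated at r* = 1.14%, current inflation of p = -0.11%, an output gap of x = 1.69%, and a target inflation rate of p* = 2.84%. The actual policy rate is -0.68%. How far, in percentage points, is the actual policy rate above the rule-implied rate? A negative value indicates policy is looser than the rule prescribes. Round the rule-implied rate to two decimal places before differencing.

i = 1.14 + (-0.11) + 0.4 × (-0.11 − 2.84) + 0.6 × 1.69
   = 1.14 − 0.11 − 1.18 + 1.014 = 0.86
Deviation = -0.68 − 0.86 = -1.54 pp.

-1.54 pp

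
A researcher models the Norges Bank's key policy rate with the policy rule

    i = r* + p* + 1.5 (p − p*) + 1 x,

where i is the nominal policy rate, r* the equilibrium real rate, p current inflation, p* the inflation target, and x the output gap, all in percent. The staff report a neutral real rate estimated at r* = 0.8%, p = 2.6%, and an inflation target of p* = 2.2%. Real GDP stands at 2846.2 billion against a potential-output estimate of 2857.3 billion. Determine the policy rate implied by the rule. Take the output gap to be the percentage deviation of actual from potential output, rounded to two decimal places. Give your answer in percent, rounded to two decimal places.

Output gap = 100 × (2846.2 − 2857.3) / 2857.3 = -0.39%.
i = 0.80 + 2.20 + 1.5 × (2.60 − 2.20) + 1 × (-0.39)
   = 0.80 + 2.2 + 0.6 − 0.39 = 3.21

3.21%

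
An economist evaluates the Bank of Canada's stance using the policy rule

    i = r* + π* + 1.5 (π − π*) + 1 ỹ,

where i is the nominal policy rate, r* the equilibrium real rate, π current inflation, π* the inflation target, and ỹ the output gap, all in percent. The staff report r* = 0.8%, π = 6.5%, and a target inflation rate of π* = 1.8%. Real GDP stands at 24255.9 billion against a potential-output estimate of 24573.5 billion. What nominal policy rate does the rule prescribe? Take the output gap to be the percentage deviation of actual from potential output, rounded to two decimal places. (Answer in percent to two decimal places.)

Output gap = 100 × (24255.9 − 24573.5) / 24573.5 = -1.29%.
i = 0.80 + 1.80 + 1.5 × (6.50 − 1.80) + 1 × (-1.29)
   = 0.80 + 1.8 + 7.05 − 1.29 = 8.36

8.36%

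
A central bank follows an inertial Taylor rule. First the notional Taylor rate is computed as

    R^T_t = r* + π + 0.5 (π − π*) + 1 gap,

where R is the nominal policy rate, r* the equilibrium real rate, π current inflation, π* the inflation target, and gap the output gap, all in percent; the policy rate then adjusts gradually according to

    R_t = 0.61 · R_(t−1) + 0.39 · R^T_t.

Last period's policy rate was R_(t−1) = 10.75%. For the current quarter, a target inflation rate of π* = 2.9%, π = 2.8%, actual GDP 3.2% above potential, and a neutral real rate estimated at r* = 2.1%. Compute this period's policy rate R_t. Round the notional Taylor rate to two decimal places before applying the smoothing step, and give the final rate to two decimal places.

9.70%

Output 3.2% above potential → gap = 3.2.
R^T_t = 2.1 + 2.8 + 0.5 × (2.8 − 2.9) + 1 × 3.2
   = 2.1 + 2.8 − 0.05 + 3.2 = 8.05
R_t = 0.61 × 10.75 + 0.39 × 8.05 = 6.5575 + 3.1395 = 9.70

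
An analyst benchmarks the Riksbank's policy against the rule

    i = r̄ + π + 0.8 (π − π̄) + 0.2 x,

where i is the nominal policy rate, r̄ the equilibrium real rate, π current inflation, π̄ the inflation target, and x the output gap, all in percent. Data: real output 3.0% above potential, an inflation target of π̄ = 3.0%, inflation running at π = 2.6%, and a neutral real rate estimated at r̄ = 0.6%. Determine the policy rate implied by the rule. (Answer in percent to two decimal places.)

3.48%

Output 3.0% above potential → x = 3.0.
i = 0.6 + 2.6 + 0.8 × (2.6 − 3.0) + 0.2 × 3.0
   = 0.6 + 2.6 − 0.32 + 0.6 = 3.48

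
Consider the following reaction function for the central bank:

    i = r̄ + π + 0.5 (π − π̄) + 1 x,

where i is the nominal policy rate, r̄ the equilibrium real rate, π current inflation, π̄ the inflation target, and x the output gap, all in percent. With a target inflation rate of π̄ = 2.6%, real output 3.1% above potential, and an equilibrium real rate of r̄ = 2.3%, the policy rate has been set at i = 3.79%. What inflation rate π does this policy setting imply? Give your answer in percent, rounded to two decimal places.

-0.21%

Output 3.1% above potential → x = 3.1.
Collecting π: i = r̄ + (1 + 0.5) π − 0.5 π̄ + 1 x
1.5 π = 3.79 − 2.3 + 0.5 × 2.6 − 1 × 3.1 = -0.31
π = -0.31 / 1.5 = -0.21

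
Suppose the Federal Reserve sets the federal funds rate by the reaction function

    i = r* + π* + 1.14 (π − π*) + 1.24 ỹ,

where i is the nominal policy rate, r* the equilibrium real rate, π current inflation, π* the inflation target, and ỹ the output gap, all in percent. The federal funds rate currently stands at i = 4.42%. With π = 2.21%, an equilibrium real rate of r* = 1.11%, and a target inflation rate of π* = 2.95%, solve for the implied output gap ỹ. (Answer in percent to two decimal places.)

1.24 ỹ = 4.42 − 1.11 − 2.95 − 1.14 × (2.21 − 2.95) = 1.2036
ỹ = 1.2036 / 1.24 = 0.97

0.97%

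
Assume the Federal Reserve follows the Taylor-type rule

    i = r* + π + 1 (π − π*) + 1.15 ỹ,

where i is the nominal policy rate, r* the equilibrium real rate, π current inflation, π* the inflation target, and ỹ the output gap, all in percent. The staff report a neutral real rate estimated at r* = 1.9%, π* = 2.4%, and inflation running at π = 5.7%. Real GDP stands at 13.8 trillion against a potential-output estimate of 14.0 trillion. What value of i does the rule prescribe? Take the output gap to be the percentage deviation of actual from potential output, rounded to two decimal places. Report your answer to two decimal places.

Output gap = 100 × (13.8 − 14.0) / 14.0 = -1.43%.
i = 1.90 + 5.70 + 1 × (5.70 − 2.40) + 1.15 × (-1.43)
   = 1.90 + 5.7 + 3.3 − 1.6445 = 9.26

9.26%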